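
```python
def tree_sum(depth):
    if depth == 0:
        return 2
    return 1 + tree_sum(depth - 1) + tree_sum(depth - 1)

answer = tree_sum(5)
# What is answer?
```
Call trace (a repeated sub-call is expanded the first time; later identical calls just restate its return value):
tree_sum(depth=5)
  tree_sum(depth=4)
    tree_sum(depth=3)
      tree_sum(depth=2)
        tree_sum(depth=1)
          tree_sum(depth=0)
          -> return 2
          tree_sum(depth=0)
          -> return 2
        -> return 5
        tree_sum(depth=1) -> return 5  (same call as traced above)
      -> return 11
      tree_sum(depth=2) -> return 11  (same call as traced above)
    -> return 23
    tree_sum(depth=3) -> return 23  (same call as traced above)
  -> return 47
  tree_sum(depth=4) -> return 47  (same call as traced above)
-> return 95

Final answer: 95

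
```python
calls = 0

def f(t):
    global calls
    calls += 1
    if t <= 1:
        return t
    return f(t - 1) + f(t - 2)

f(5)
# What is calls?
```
Call trace (a repeated sub-call is expanded the first time; later identical calls just restate its return value):
f(t=5)
  f(t=4)
    f(t=3)
      f(t=2)
        f(t=1)
        -> return 1
        f(t=0)
        -> return 0
      -> return 1
      f(t=1)
      -> return 1
    -> return 2
    f(t=2) -> return 1  (same call as traced above)
  -> return 3
  f(t=3) -> return 2  (same call as traced above)
-> return 5

calls is incremented once per call, so count the calls in each subtree. Let C(t) = number of calls made by f(t).
C(0) = C(1) = 1 (base case, no recursion); C(t) = 1 + C(t - 1) + C(t - 2) otherwise.
C(2) = 1 + C(1) + C(0) = 1 + 1 + 1 = 3
C(3) = 1 + C(2) + C(1) = 1 + 3 + 1 = 5
C(4) = 1 + C(3) + C(2) = 1 + 5 + 3 = 9
C(5) = 1 + C(4) + C(3) = 1 + 9 + 5 = 15
calls = C(5) = 15

Final answer: 15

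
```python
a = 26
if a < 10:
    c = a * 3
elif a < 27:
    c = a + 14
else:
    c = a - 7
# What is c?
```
Trace:
  a=26
  a=26, c=40

Final answer: 40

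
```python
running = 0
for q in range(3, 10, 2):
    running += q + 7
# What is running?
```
Trace:
  running=0
  running=10, q=3
  running=22, q=5
  running=36, q=7
  running=52, q=9

Final answer: 52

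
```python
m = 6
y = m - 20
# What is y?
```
Trace:
  m=6
  m=6, y=-14

Final answer: -14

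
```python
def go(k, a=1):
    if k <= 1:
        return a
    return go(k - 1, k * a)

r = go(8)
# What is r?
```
Call trace:
go(k=8, a=1)
  go(k=7, a=8)
    go(k=6, a=56)
      go(k=5, a=336)
        go(k=4, a=1680)
          go(k=3, a=6720)
            go(k=2, a=20160)
              go(k=1, a=40320)
              -> return 40320
            -> return 40320
          -> return 40320
        -> return 40320
      -> return 40320
    -> return 40320
  -> return 40320
-> return 40320

Final answer: 40320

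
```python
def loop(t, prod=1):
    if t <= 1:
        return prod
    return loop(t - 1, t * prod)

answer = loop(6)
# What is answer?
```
Call trace:
loop(t=6, prod=1)
  loop(t=5, prod=6)
    loop(t=4, prod=30)
      loop(t=3, prod=120)
        loop(t=2, prod=360)
          loop(t=1, prod=720)
          -> return 720
        -> return 720
      -> return 720
    -> return 720
  -> return 720
-> return 720

Final answer: 720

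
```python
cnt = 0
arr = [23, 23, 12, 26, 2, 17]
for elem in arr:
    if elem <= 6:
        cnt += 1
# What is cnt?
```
Trace:
  cnt=0
  cnt=0, elem=23
  cnt=0, elem=23
  cnt=0, elem=12
  cnt=0, elem=26
  cnt=1, elem=2
  cnt=1, elem=17

Final answer: 1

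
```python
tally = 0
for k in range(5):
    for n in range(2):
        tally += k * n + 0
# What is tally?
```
Trace:
  tally=0
  tally=0, k=0, n=0
  tally=0, k=0, n=1
  tally=0, k=1, n=0
  tally=1, k=1, n=1
  tally=1, k=2, n=0
  tally=3, k=2, n=1
  tally=3, k=3, n=0
  tally=6, k=3, n=1
  tally=6, k=4, n=0
  tally=10, k=4, n=1

Final answer: 10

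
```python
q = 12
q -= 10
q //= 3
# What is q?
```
Trace:
  q=12
  q=2
  q=0

Final answer: 0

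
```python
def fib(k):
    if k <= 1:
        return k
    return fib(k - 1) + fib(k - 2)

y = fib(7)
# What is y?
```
Call trace (a repeated sub-call is expanded the first time; later identical calls just restate its return value):
fib(k=7)
  fib(k=6)
    fib(k=5)
      fib(k=4)
        fib(k=3)
          fib(k=2)
            fib(k=1)
            -> return 1
            fib(k=0)
            -> return 0
          -> return 1
          fib(k=1)
          -> return 1
        -> return 2
        fib(k=2) -> return 1  (same call as traced above)
      -> return 3
      fib(k=3) -> return 2  (same call as traced above)
    -> return 5
    fib(k=4) -> return 3  (same call as traced above)
  -> return 8
  fib(k=5) -> return 5  (same call as traced above)
-> return 13

Final answer: 13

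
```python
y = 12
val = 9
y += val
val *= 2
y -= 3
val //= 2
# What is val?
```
Trace:
  y=12
  y=12, val=9
  y=21, val=9
  y=21, val=18
  y=18, val=18
  y=18, val=9

Final answer: 9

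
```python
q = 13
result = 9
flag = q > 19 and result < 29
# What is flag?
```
Trace:
  q=13
  q=13, result=9
  q=13, result=9, flag=False

Final answer: False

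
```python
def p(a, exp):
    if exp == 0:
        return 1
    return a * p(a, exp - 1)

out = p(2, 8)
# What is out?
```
Call trace:
p(a=2, exp=8)
  p(a=2, exp=7)
    p(a=2, exp=6)
      p(a=2, exp=5)
        p(a=2, exp=4)
          p(a=2, exp=3)
            p(a=2, exp=2)
              p(a=2, exp=1)
                p(a=2, exp=0)
                -> return 1
              -> return 2
            -> return 4
          -> return 8
        -> return 16
      -> return 32
    -> return 64
  -> return 128
-> return 256

Final answer: 256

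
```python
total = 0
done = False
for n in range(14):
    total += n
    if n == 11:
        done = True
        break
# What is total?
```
Trace:
  total=0
  total=0, done=False
  total=0, done=False, n=0
  total=1, done=False, n=1
  total=3, done=False, n=2
  total=6, done=False, n=3
  total=10, done=False, n=4
  total=15, done=False, n=5
  total=21, done=False, n=6
  total=28, done=False, n=7
  total=36, done=False, n=8
  total=45, done=False, n=9
  total=55, done=False, n=10
  total=66, done=True, n=11

Final answer: 66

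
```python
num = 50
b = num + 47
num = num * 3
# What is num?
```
Trace:
  num=50
  num=50, b=97
  num=150, b=97

Final answer: 150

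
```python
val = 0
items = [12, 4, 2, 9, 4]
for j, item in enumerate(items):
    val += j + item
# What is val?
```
Trace:
  val=0
  val=12, j=0, item=12
  val=17, j=1, item=4
  val=21, j=2, item=2
  val=33, j=3, item=9
  val=41, j=4, item=4

Final answer: 41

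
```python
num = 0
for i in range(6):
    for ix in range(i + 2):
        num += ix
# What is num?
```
Trace:
  num=0
  num=0, i=0, ix=0
  num=1, i=0, ix=1
  num=1, i=1, ix=0
  num=2, i=1, ix=1
  num=4, i=1, ix=2
  num=4, i=2, ix=0
  num=5, i=2, ix=1
  num=7, i=2, ix=2
  num=10, i=2, ix=3
  num=10, i=3, ix=0
  num=11, i=3, ix=1
  num=13, i=3, ix=2
  num=16, i=3, ix=3
  num=20, i=3, ix=4
  num=20, i=4, ix=0
  num=21, i=4, ix=1
  num=23, i=4, ix=2
  num=26, i=4, ix=3
  num=30, i=4, ix=4
  num=35, i=4, ix=5
  num=35, i=5, ix=0
  num=36, i=5, ix=1
  num=38, i=5, ix=2
  num=41, i=5, ix=3
  num=45, i=5, ix=4
  num=50, i=5, ix=5
  num=56, i=5, ix=6

Final answer: 56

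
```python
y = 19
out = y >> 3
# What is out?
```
Trace:
  y=19
  y=19, out=2

Final answer: 2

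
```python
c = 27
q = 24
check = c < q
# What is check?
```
Trace:
  c=27
  c=27, q=24
  c=27, q=24, check=False

Final answer: False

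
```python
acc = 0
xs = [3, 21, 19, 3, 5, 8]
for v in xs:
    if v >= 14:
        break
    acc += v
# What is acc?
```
Trace:
  acc=0
  acc=3, v=3
  acc=3, v=21

Final answer: 3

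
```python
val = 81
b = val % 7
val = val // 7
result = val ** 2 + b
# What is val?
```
Trace:
  val=81
  val=81, b=4
  val=11, b=4
  val=11, b=4, result=125

Final answer: 11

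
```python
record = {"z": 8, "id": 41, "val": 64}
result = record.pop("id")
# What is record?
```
Trace:
  record={'z': 8, 'id': 41, 'val': 64}
  record={'z': 8, 'val': 64}, result=41

Final answer: {'z': 8, 'val': 64}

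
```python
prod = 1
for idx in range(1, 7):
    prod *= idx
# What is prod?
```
Trace:
  prod=1
  prod=1, idx=1
  prod=2, idx=2
  prod=6, idx=3
  prod=24, idx=4
  prod=120, idx=5
  prod=720, idx=6

Final answer: 720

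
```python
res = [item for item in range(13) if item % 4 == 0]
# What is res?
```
Trace:
  item=0
  item=1
  item=2
  item=3
  item=4
  item=5
  item=6
  item=7
  item=8
  item=9
  item=10
  item=11
  item=12
  res=[0, 4, 8, 12]

Final answer: [0, 4, 8, 12]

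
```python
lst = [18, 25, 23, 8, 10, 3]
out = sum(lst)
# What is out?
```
Trace:
  lst=[18, 25, 23, 8, 10, 3]
  lst=[18, 25, 23, 8, 10, 3], out=87

Final answer: 87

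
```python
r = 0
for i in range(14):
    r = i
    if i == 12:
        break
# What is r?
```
Trace:
  r=0
  r=0, i=0
  r=1, i=1
  r=2, i=2
  r=3, i=3
  r=4, i=4
  r=5, i=5
  r=6, i=6
  r=7, i=7
  r=8, i=8
  r=9, i=9
  r=10, i=10
  r=11, i=11
  r=12, i=12

Final answer: 12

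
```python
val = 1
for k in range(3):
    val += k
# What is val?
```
Trace:
  val=1
  val=1, k=0
  val=2, k=1
  val=4, k=2

Final answer: 4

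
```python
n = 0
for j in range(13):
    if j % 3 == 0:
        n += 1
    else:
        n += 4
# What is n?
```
Trace:
  n=0
  n=1, j=0
  n=5, j=1
  n=9, j=2
  n=10, j=3
  n=14, j=4
  n=18, j=5
  n=19, j=6
  n=23, j=7
  n=27, j=8
  n=28, j=9
  n=32, j=10
  n=36, j=11
  n=37, j=12

Final answer: 37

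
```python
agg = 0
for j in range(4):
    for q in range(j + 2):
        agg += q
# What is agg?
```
Trace:
  agg=0
  agg=0, j=0, q=0
  agg=1, j=0, q=1
  agg=1, j=1, q=0
  agg=2, j=1, q=1
  agg=4, j=1, q=2
  agg=4, j=2, q=0
  agg=5, j=2, q=1
  agg=7, j=2, q=2
  agg=10, j=2, q=3
  agg=10, j=3, q=0
  agg=11, j=3, q=1
  agg=13, j=3, q=2
  agg=16, j=3, q=3
  agg=20, j=3, q=4

Final answer: 20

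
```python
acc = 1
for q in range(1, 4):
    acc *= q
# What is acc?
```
Trace:
  acc=1
  acc=1, q=1
  acc=2, q=2
  acc=6, q=3

Final answer: 6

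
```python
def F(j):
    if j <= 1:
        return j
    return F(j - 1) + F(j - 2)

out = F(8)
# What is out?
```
Call trace (a repeated sub-call is expanded the first time; later identical calls just restate its return value):
F(j=8)
  F(j=7)
    F(j=6)
      F(j=5)
        F(j=4)
          F(j=3)
            F(j=2)
              F(j=1)
              -> return 1
              F(j=0)
              -> return 0
            -> return 1
            F(j=1)
            -> return 1
          -> return 2
          F(j=2) -> return 1  (same call as traced above)
        -> return 3
        F(j=3) -> return 2  (same call as traced above)
      -> return 5
      F(j=4) -> return 3  (same call as traced above)
    -> return 8
    F(j=5) -> return 5  (same call as traced above)
  -> return 13
  F(j=6) -> return 8  (same call as traced above)
-> return 21

Final answer: 21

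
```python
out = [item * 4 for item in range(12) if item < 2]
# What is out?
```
Trace:
  item=0
  item=1
  item=2
  item=3
  item=4
  item=5
  item=6
  item=7
  item=8
  item=9
  item=10
  item=11
  out=[0, 4]

Final answer: [0, 4]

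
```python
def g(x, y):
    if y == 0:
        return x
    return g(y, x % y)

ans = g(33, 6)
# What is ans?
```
Call trace:
g(x=33, y=6)
  g(x=6, y=3)
    g(x=3, y=0)
    -> return 3
  -> return 3
-> return 3

Final answer: 3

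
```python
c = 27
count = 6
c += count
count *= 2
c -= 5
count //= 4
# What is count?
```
Trace:
  c=27
  c=27, count=6
  c=33, count=6
  c=33, count=12
  c=28, count=12
  c=28, count=3

Final answer: 3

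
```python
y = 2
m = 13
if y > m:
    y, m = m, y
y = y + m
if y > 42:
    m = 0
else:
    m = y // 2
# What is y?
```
Trace:
  y=2
  y=2, m=13
  y=2, m=13
  y=15, m=13
  y=15, m=7

Final answer: 15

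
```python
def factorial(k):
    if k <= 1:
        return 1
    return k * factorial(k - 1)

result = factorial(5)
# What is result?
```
Call trace:
factorial(k=5)
  factorial(k=4)
    factorial(k=3)
      factorial(k=2)
        factorial(k=1)
        -> return 1
      -> return 2
    -> return 6
  -> return 24
-> return 120

Final answer: 120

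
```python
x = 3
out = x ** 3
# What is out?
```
Trace:
  x=3
  x=3, out=27

Final answer: 27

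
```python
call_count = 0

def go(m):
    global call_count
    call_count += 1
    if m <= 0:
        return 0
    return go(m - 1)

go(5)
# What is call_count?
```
Call trace:
go(m=5)
  go(m=4)
    go(m=3)
      go(m=2)
        go(m=1)
          go(m=0)
          -> return 0
        -> return 0
      -> return 0
    -> return 0
  -> return 0
-> return 0

call_count is incremented once per call. go is entered once for each m = 5, 4, 3, 2, 1, 0 (the m <= 0 call returns without recursing), i.e. 5 + 1 calls.
call_count = 6

Final answer: 6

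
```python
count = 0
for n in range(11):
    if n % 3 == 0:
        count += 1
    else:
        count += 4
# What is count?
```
Trace:
  count=0
  count=1, n=0
  count=5, n=1
  count=9, n=2
  count=10, n=3
  count=14, n=4
  count=18, n=5
  count=19, n=6
  count=23, n=7
  count=27, n=8
  count=28, n=9
  count=32, n=10

Final answer: 32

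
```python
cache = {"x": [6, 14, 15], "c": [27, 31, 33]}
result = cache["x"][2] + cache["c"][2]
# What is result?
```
Trace:
  cache={'x': [6, 14, 15], 'c': [27, 31, 33]}
  cache={'x': [6, 14, 15], 'c': [27, 31, 33]}, result=48

Final answer: 48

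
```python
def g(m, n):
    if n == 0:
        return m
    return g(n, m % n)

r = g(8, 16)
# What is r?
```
Call trace:
g(m=8, n=16)
  g(m=16, n=8)
    g(m=8, n=0)
    -> return 8
  -> return 8
-> return 8

Final answer: 8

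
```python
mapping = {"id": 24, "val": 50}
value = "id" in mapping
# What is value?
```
Trace:
  mapping={'id': 24, 'val': 50}
  mapping={'id': 24, 'val': 50}, value=True

Final answer: True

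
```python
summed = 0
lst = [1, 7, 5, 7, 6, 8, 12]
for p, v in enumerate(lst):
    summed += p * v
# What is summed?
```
Trace:
  summed=0
  summed=0, p=0, v=1
  summed=7, p=1, v=7
  summed=17, p=2, v=5
  summed=38, p=3, v=7
  summed=62, p=4, v=6
  summed=102, p=5, v=8
  summed=174, p=6, v=12

Final answer: 174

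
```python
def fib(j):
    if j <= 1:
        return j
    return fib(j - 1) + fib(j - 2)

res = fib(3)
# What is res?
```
Call trace:
fib(j=3)
  fib(j=2)
    fib(j=1)
    -> return 1
    fib(j=0)
    -> return 0
  -> return 1
  fib(j=1)
  -> return 1
-> return 2

Final answer: 2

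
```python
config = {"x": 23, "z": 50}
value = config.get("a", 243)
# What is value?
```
Trace:
  config={'x': 23, 'z': 50}
  config={'x': 23, 'z': 50}, value=243

Final answer: 243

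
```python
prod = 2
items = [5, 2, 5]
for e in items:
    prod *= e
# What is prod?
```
Trace:
  prod=2
  prod=10, e=5
  prod=20, e=2
  prod=100, e=5

Final answer: 100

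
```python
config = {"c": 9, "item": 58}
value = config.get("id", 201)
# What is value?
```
Trace:
  config={'c': 9, 'item': 58}
  config={'c': 9, 'item': 58}, value=201

Final answer: 201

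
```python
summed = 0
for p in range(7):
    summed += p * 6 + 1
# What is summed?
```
Trace:
  summed=0
  summed=1, p=0
  summed=8, p=1
  summed=21, p=2
  summed=40, p=3
  summed=65, p=4
  summed=96, p=5
  summed=133, p=6

Final answer: 133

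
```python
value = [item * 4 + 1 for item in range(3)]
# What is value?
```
Trace:
  item=0
  item=1
  item=2
  value=[1, 5, 9]

Final answer: [1, 5, 9]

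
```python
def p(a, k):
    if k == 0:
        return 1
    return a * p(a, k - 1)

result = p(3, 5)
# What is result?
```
Call trace:
p(a=3, k=5)
  p(a=3, k=4)
    p(a=3, k=3)
      p(a=3, k=2)
        p(a=3, k=1)
          p(a=3, k=0)
          -> return 1
        -> return 3
      -> return 9
    -> return 27
  -> return 81
-> return 243

Final answer: 243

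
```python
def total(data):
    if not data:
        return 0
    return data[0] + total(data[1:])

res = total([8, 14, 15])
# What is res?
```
Call trace:
total(data=[8, 14, 15])
  total(data=[14, 15])
    total(data=[15])
      total(data=[])
      -> return 0
    -> return 15
  -> return 29
-> return 37

Final answer: 37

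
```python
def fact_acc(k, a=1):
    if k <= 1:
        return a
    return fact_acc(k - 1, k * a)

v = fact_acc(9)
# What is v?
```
Call trace:
fact_acc(k=9, a=1)
  fact_acc(k=8, a=9)
    fact_acc(k=7, a=72)
      fact_acc(k=6, a=504)
        fact_acc(k=5, a=3024)
          fact_acc(k=4, a=15120)
            fact_acc(k=3, a=60480)
              fact_acc(k=2, a=181440)
                fact_acc(k=1, a=362880)
                -> return 362880
              -> return 362880
            -> return 362880
          -> return 362880
        -> return 362880
      -> return 362880
    -> return 362880
  -> return 362880
-> return 362880

Final answer: 362880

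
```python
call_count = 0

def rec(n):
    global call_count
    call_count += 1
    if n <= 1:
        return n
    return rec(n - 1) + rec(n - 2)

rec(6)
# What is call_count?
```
Call trace (a repeated sub-call is expanded the first time; later identical calls just restate its return value):
rec(n=6)
  rec(n=5)
    rec(n=4)
      rec(n=3)
        rec(n=2)
          rec(n=1)
          -> return 1
          rec(n=0)
          -> return 0
        -> return 1
        rec(n=1)
        -> return 1
      -> return 2
      rec(n=2) -> return 1  (same call as traced above)
    -> return 3
    rec(n=3) -> return 2  (same call as traced above)
  -> return 5
  rec(n=4) -> return 3  (same call as traced above)
-> return 8

call_count is incremented once per call, so count the calls in each subtree. Let C(n) = number of calls made by rec(n).
C(0) = C(1) = 1 (base case, no recursion); C(n) = 1 + C(n - 1) + C(n - 2) otherwise.
C(2) = 1 + C(1) + C(0) = 1 + 1 + 1 = 3
C(3) = 1 + C(2) + C(1) = 1 + 3 + 1 = 5
C(4) = 1 + C(3) + C(2) = 1 + 5 + 3 = 9
C(5) = 1 + C(4) + C(3) = 1 + 9 + 5 = 15
C(6) = 1 + C(5) + C(4) = 1 + 15 + 9 = 25
call_count = C(6) = 25

Final answer: 25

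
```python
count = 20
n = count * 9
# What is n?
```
Trace:
  count=20
  count=20, n=180

Final answer: 180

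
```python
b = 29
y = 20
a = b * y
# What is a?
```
Trace:
  b=29
  b=29, y=20
  b=29, y=20, a=580

Final answer: 580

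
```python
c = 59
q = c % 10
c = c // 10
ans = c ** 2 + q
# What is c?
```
Trace:
  c=59
  c=59, q=9
  c=5, q=9
  c=5, q=9, ans=34

Final answer: 5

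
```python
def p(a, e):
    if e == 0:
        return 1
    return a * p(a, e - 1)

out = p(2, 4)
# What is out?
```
Call trace:
p(a=2, e=4)
  p(a=2, e=3)
    p(a=2, e=2)
      p(a=2, e=1)
        p(a=2, e=0)
        -> return 1
      -> return 2
    -> return 4
  -> return 8
-> return 16

Final answer: 16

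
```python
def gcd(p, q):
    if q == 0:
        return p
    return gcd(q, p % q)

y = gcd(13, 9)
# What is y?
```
Call trace:
gcd(p=13, q=9)
  gcd(p=9, q=4)
    gcd(p=4, q=1)
      gcd(p=1, q=0)
      -> return 1
    -> return 1
  -> return 1
-> return 1

Final answer: 1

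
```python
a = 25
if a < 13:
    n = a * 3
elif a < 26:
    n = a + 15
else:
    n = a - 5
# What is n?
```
Trace:
  a=25
  a=25, n=40

Final answer: 40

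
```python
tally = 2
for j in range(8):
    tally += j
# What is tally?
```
Trace:
  tally=2
  tally=2, j=0
  tally=3, j=1
  tally=5, j=2
  tally=8, j=3
  tally=12, j=4
  tally=17, j=5
  tally=23, j=6
  tally=30, j=7

Final answer: 30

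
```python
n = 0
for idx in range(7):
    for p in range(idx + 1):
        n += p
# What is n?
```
Trace:
  n=0
  n=0, idx=0, p=0
  n=0, idx=1, p=0
  n=1, idx=1, p=1
  n=1, idx=2, p=0
  n=2, idx=2, p=1
  n=4, idx=2, p=2
  n=4, idx=3, p=0
  n=5, idx=3, p=1
  n=7, idx=3, p=2
  n=10, idx=3, p=3
  n=10, idx=4, p=0
  n=11, idx=4, p=1
  n=13, idx=4, p=2
  n=16, idx=4, p=3
  n=20, idx=4, p=4
  n=20, idx=5, p=0
  n=21, idx=5, p=1
  n=23, idx=5, p=2
  n=26, idx=5, p=3
  n=30, idx=5, p=4
  n=35, idx=5, p=5
  n=35, idx=6, p=0
  n=36, idx=6, p=1
  n=38, idx=6, p=2
  n=41, idx=6, p=3
  n=45, idx=6, p=4
  n=50, idx=6, p=5
  n=56, idx=6, p=6

Final answer: 56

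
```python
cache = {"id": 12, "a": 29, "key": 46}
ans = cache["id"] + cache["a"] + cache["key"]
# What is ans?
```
Trace:
  cache={'id': 12, 'a': 29, 'key': 46}
  cache={'id': 12, 'a': 29, 'key': 46}, ans=87

Final answer: 87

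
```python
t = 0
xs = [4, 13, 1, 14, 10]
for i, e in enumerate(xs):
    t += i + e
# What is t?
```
Trace:
  t=0
  t=4, i=0, e=4
  t=18, i=1, e=13
  t=21, i=2, e=1
  t=38, i=3, e=14
  t=52, i=4, e=10

Final answer: 52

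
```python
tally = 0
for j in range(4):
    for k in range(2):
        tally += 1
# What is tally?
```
Trace:
  tally=0
  tally=1, j=0, k=0
  tally=2, j=0, k=1
  tally=3, j=1, k=0
  tally=4, j=1, k=1
  tally=5, j=2, k=0
  tally=6, j=2, k=1
  tally=7, j=3, k=0
  tally=8, j=3, k=1

Final answer: 8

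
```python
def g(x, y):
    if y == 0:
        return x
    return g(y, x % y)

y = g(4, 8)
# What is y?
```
Call trace:
g(x=4, y=8)
  g(x=8, y=4)
    g(x=4, y=0)
    -> return 4
  -> return 4
-> return 4

Final answer: 4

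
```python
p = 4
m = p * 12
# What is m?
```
Trace:
  p=4
  p=4, m=48

Final answer: 48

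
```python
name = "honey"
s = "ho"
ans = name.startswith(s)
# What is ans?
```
Trace:
  name='honey'
  name='honey', s='ho'
  name='honey', s='ho', ans=True

Final answer: True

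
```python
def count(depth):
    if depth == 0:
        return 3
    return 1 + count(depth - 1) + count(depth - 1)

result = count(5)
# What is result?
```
Call trace (a repeated sub-call is expanded the first time; later identical calls just restate its return value):
count(depth=5)
  count(depth=4)
    count(depth=3)
      count(depth=2)
        count(depth=1)
          count(depth=0)
          -> return 3
          count(depth=0)
          -> return 3
        -> return 7
        count(depth=1) -> return 7  (same call as traced above)
      -> return 15
      count(depth=2) -> return 15  (same call as traced above)
    -> return 31
    count(depth=3) -> return 31  (same call as traced above)
  -> return 63
  count(depth=4) -> return 63  (same call as traced above)
-> return 127

Final answer: 127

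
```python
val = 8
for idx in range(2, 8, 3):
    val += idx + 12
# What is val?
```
Trace:
  val=8
  val=22, idx=2
  val=39, idx=5

Final answer: 39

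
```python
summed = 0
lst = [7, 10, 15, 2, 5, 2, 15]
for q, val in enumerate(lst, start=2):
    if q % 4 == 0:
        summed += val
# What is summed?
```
Trace:
  summed=0
  summed=0, q=2, val=7
  summed=0, q=3, val=10
  summed=15, q=4, val=15
  summed=15, q=5, val=2
  summed=15, q=6, val=5
  summed=15, q=7, val=2
  summed=30, q=8, val=15

Final answer: 30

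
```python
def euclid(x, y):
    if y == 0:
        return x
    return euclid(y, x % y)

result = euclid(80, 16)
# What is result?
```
Call trace:
euclid(x=80, y=16)
  euclid(x=16, y=0)
  -> return 16
-> return 16

Final answer: 16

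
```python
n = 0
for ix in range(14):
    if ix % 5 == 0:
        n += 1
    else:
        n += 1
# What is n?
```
Trace:
  n=0
  n=1, ix=0
  n=2, ix=1
  n=3, ix=2
  n=4, ix=3
  n=5, ix=4
  n=6, ix=5
  n=7, ix=6
  n=8, ix=7
  n=9, ix=8
  n=10, ix=9
  n=11, ix=10
  n=12, ix=11
  n=13, ix=12
  n=14, ix=13

Final answer: 14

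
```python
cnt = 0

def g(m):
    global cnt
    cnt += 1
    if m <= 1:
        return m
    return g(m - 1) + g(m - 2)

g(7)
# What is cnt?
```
Call trace (a repeated sub-call is expanded the first time; later identical calls just restate its return value):
g(m=7)
  g(m=6)
    g(m=5)
      g(m=4)
        g(m=3)
          g(m=2)
            g(m=1)
            -> return 1
            g(m=0)
            -> return 0
          -> return 1
          g(m=1)
          -> return 1
        -> return 2
        g(m=2) -> return 1  (same call as traced above)
      -> return 3
      g(m=3) -> return 2  (same call as traced above)
    -> return 5
    g(m=4) -> return 3  (same call as traced above)
  -> return 8
  g(m=5) -> return 5  (same call as traced above)
-> return 13

cnt is incremented once per call, so count the calls in each subtree. Let C(m) = number of calls made by g(m).
C(0) = C(1) = 1 (base case, no recursion); C(m) = 1 + C(m - 1) + C(m - 2) otherwise.
C(2) = 1 + C(1) + C(0) = 1 + 1 + 1 = 3
C(3) = 1 + C(2) + C(1) = 1 + 3 + 1 = 5
C(4) = 1 + C(3) + C(2) = 1 + 5 + 3 = 9
C(5) = 1 + C(4) + C(3) = 1 + 9 + 5 = 15
C(6) = 1 + C(5) + C(4) = 1 + 15 + 9 = 25
C(7) = 1 + C(6) + C(5) = 1 + 25 + 15 = 41
cnt = C(7) = 41

Final answer: 41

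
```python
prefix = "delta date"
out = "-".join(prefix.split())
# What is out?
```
Trace:
  prefix='delta date'
  prefix='delta date', out='delta-date'

Final answer: 'delta-date'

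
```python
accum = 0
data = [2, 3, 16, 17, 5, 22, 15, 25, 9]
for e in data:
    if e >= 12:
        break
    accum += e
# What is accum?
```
Trace:
  accum=0
  accum=2, e=2
  accum=5, e=3
  accum=5, e=16

Final answer: 5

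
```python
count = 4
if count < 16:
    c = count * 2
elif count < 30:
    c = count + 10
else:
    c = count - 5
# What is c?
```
Trace:
  count=4
  count=4, c=8

Final answer: 8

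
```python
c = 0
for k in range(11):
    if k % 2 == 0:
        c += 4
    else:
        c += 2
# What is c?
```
Trace:
  c=0
  c=4, k=0
  c=6, k=1
  c=10, k=2
  c=12, k=3
  c=16, k=4
  c=18, k=5
  c=22, k=6
  c=24, k=7
  c=28, k=8
  c=30, k=9
  c=34, k=10

Final answer: 34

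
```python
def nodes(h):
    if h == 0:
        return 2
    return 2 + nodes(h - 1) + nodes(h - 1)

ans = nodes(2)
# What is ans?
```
Call trace (a repeated sub-call is expanded the first time; later identical calls just restate its return value):
nodes(h=2)
  nodes(h=1)
    nodes(h=0)
    -> return 2
    nodes(h=0)
    -> return 2
  -> return 6
  nodes(h=1) -> return 6  (same call as traced above)
-> return 14

Final answer: 14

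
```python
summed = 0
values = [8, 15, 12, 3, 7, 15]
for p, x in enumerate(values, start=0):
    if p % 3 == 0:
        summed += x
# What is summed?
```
Trace:
  summed=0
  summed=8, p=0, x=8
  summed=8, p=1, x=15
  summed=8, p=2, x=12
  summed=11, p=3, x=3
  summed=11, p=4, x=7
  summed=11, p=5, x=15

Final answer: 11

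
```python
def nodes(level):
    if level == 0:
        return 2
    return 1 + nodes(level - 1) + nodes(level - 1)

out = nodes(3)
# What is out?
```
Call trace (a repeated sub-call is expanded the first time; later identical calls just restate its return value):
nodes(level=3)
  nodes(level=2)
    nodes(level=1)
      nodes(level=0)
      -> return 2
      nodes(level=0)
      -> return 2
    -> return 5
    nodes(level=1) -> return 5  (same call as traced above)
  -> return 11
  nodes(level=2) -> return 11  (same call as traced above)
-> return 23

Final answer: 23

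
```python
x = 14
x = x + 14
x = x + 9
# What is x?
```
Trace:
  x=14
  x=28
  x=37

Final answer: 37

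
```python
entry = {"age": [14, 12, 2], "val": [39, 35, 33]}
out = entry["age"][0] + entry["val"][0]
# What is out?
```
Trace:
  entry={'age': [14, 12, 2], 'val': [39, 35, 33]}
  entry={'age': [14, 12, 2], 'val': [39, 35, 33]}, out=53

Final answer: 53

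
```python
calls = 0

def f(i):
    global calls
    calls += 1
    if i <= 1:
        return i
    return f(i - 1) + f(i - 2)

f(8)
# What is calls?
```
Call trace (a repeated sub-call is expanded the first time; later identical calls just restate its return value):
f(i=8)
  f(i=7)
    f(i=6)
      f(i=5)
        f(i=4)
          f(i=3)
            f(i=2)
              f(i=1)
              -> return 1
              f(i=0)
              -> return 0
            -> return 1
            f(i=1)
            -> return 1
          -> return 2
          f(i=2) -> return 1  (same call as traced above)
        -> return 3
        f(i=3) -> return 2  (same call as traced above)
      -> return 5
      f(i=4) -> return 3  (same call as traced above)
    -> return 8
    f(i=5) -> return 5  (same call as traced above)
  -> return 13
  f(i=6) -> return 8  (same call as traced above)
-> return 21

calls is incremented once per call, so count the calls in each subtree. Let C(i) = number of calls made by f(i).
C(0) = C(1) = 1 (base case, no recursion); C(i) = 1 + C(i - 1) + C(i - 2) otherwise.
C(2) = 1 + C(1) + C(0) = 1 + 1 + 1 = 3
C(3) = 1 + C(2) + C(1) = 1 + 3 + 1 = 5
C(4) = 1 + C(3) + C(2) = 1 + 5 + 3 = 9
C(5) = 1 + C(4) + C(3) = 1 + 9 + 5 = 15
C(6) = 1 + C(5) + C(4) = 1 + 15 + 9 = 25
C(7) = 1 + C(6) + C(5) = 1 + 25 + 15 = 41
C(8) = 1 + C(7) + C(6) = 1 + 41 + 25 = 67
calls = C(8) = 67

Final answer: 67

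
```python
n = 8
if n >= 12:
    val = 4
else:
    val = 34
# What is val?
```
Trace:
  n=8
  n=8, val=34

Final answer: 34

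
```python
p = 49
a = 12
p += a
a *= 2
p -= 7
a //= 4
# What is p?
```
Trace:
  p=49
  p=49, a=12
  p=61, a=12
  p=61, a=24
  p=54, a=24
  p=54, a=6

Final answer: 54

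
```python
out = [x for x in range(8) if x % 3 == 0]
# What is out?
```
Trace:
  x=0
  x=1
  x=2
  x=3
  x=4
  x=5
  x=6
  x=7
  out=[0, 3, 6]

Final answer: [0, 3, 6]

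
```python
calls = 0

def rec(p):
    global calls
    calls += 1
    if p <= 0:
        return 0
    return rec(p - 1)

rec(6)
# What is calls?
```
Call trace:
rec(p=6)
  rec(p=5)
    rec(p=4)
      rec(p=3)
        rec(p=2)
          rec(p=1)
            rec(p=0)
            -> return 0
          -> return 0
        -> return 0
      -> return 0
    -> return 0
  -> return 0
-> return 0

calls is incremented once per call. rec is entered once for each p = 6, 5, 4, 3, 2, 1, 0 (the p <= 0 call returns without recursing), i.e. 6 + 1 calls.
calls = 7

Final answer: 7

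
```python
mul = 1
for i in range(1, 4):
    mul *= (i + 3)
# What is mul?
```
Trace:
  mul=1
  mul=4, i=1
  mul=20, i=2
  mul=120, i=3

Final answer: 120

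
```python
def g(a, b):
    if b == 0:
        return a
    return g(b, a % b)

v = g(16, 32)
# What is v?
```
Call trace:
g(a=16, b=32)
  g(a=32, b=16)
    g(a=16, b=0)
    -> return 16
  -> return 16
-> return 16

Final answer: 16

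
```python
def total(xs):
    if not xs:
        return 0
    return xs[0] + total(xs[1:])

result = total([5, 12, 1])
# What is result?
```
Call trace:
total(xs=[5, 12, 1])
  total(xs=[12, 1])
    total(xs=[1])
      total(xs=[])
      -> return 0
    -> return 1
  -> return 13
-> return 18

Final answer: 18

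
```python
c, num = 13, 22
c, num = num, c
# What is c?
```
Trace:
  c=13, num=22
  c=22, num=13

Final answer: 22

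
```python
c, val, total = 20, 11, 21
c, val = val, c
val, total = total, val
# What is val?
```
Trace:
  c=20, val=11, total=21
  c=11, val=20, total=21
  c=11, val=21, total=20

Final answer: 21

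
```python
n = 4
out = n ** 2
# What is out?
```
Trace:
  n=4
  n=4, out=16

Final answer: 16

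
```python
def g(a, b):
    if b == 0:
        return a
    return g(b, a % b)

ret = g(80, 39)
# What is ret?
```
Call trace:
g(a=80, b=39)
  g(a=39, b=2)
    g(a=2, b=1)
      g(a=1, b=0)
      -> return 1
    -> return 1
  -> return 1
-> return 1

Final answer: 1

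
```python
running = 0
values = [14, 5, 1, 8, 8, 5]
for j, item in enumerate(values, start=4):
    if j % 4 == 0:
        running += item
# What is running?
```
Trace:
  running=0
  running=14, j=4, item=14
  running=14, j=5, item=5
  running=14, j=6, item=1
  running=14, j=7, item=8
  running=22, j=8, item=8
  running=22, j=9, item=5

Final answer: 22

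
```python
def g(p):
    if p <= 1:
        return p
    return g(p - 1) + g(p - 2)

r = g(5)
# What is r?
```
Call trace (a repeated sub-call is expanded the first time; later identical calls just restate its return value):
g(p=5)
  g(p=4)
    g(p=3)
      g(p=2)
        g(p=1)
        -> return 1
        g(p=0)
        -> return 0
      -> return 1
      g(p=1)
      -> return 1
    -> return 2
    g(p=2) -> return 1  (same call as traced above)
  -> return 3
  g(p=3) -> return 2  (same call as traced above)
-> return 5

Final answer: 5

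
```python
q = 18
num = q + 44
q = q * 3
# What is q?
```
Trace:
  q=18
  q=18, num=62
  q=54, num=62

Final answer: 54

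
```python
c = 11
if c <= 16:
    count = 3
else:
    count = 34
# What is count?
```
Trace:
  c=11
  c=11, count=3

Final answer: 3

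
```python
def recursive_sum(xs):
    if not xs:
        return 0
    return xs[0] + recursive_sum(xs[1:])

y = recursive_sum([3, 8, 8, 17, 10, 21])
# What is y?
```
Call trace:
recursive_sum(xs=[3, 8, 8, 17, 10, 21])
  recursive_sum(xs=[8, 8, 17, 10, 21])
    recursive_sum(xs=[8, 17, 10, 21])
      recursive_sum(xs=[17, 10, 21])
        recursive_sum(xs=[10, 21])
          recursive_sum(xs=[21])
            recursive_sum(xs=[])
            -> return 0
          -> return 21
        -> return 31
      -> return 48
    -> return 56
  -> return 64
-> return 67

Final answer: 67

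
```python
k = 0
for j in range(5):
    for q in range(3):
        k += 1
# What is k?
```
Trace:
  k=0
  k=1, j=0, q=0
  k=2, j=0, q=1
  k=3, j=0, q=2
  k=4, j=1, q=0
  k=5, j=1, q=1
  k=6, j=1, q=2
  k=7, j=2, q=0
  k=8, j=2, q=1
  k=9, j=2, q=2
  k=10, j=3, q=0
  k=11, j=3, q=1
  k=12, j=3, q=2
  k=13, j=4, q=0
  k=14, j=4, q=1
  k=15, j=4, q=2

Final answer: 15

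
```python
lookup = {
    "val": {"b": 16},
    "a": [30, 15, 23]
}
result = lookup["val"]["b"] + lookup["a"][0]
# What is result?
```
Trace:
  lookup={'val': {'b': 16}, 'a': [30, 15, 23]}
  lookup={'val': {'b': 16}, 'a': [30, 15, 23]}, result=46

Final answer: 46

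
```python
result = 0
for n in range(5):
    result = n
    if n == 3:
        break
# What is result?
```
Trace:
  result=0
  result=0, n=0
  result=1, n=1
  result=2, n=2
  result=3, n=3

Final answer: 3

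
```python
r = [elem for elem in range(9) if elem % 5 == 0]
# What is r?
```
Trace:
  elem=0
  elem=1
  elem=2
  elem=3
  elem=4
  elem=5
  elem=6
  elem=7
  elem=8
  r=[0, 5]

Final answer: [0, 5]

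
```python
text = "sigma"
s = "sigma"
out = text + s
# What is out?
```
Trace:
  text='sigma'
  text='sigma', s='sigma'
  text='sigma', s='sigma', out='sigmasigma'

Final answer: 'sigmasigma'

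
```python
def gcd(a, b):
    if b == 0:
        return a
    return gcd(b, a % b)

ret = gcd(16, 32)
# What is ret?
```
Call trace:
gcd(a=16, b=32)
  gcd(a=32, b=16)
    gcd(a=16, b=0)
    -> return 16
  -> return 16
-> return 16

Final answer: 16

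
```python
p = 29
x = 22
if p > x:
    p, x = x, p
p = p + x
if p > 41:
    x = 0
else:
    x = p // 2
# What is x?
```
Trace:
  p=29
  p=29, x=22
  p=22, x=29
  p=51, x=29
  p=51, x=0

Final answer: 0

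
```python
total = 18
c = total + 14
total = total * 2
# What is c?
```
Trace:
  total=18
  total=18, c=32
  total=36, c=32

Final answer: 32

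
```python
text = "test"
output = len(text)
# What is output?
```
Trace:
  text='test'
  text='test', output=4

Final answer: 4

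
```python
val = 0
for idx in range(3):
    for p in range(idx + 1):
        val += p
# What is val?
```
Trace:
  val=0
  val=0, idx=0, p=0
  val=0, idx=1, p=0
  val=1, idx=1, p=1
  val=1, idx=2, p=0
  val=2, idx=2, p=1
  val=4, idx=2, p=2

Final answer: 4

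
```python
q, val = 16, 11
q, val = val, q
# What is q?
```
Trace:
  q=16, val=11
  q=11, val=16

Final answer: 11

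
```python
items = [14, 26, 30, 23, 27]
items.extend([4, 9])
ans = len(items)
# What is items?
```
Trace:
  items=[14, 26, 30, 23, 27]
  items=[14, 26, 30, 23, 27, 4, 9]
  items=[14, 26, 30, 23, 27, 4, 9], ans=7

Final answer: [14, 26, 30, 23, 27, 4, 9]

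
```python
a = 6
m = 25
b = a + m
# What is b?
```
Trace:
  a=6
  a=6, m=25
  a=6, m=25, b=31

Final answer: 31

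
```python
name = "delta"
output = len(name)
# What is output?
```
Trace:
  name='delta'
  name='delta', output=5

Final answer: 5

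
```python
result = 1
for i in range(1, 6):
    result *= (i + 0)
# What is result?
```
Trace:
  result=1
  result=1, i=1
  result=2, i=2
  result=6, i=3
  result=24, i=4
  result=120, i=5

Final answer: 120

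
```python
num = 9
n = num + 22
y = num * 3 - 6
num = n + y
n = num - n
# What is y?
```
Trace:
  num=9
  num=9, n=31
  num=9, n=31, y=21
  num=52, n=31, y=21
  num=52, n=21, y=21

Final answer: 21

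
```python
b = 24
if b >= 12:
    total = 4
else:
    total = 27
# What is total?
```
Trace:
  b=24
  b=24, total=4

Final answer: 4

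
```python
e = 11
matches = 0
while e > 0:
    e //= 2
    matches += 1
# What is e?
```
Trace:
  e=11
  e=11, matches=0
  e=5, matches=1
  e=2, matches=2
  e=1, matches=3
  e=0, matches=4

Final answer: 0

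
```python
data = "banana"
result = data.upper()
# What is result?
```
Trace:
  data='banana'
  data='banana', result='BANANA'

Final answer: 'BANANA'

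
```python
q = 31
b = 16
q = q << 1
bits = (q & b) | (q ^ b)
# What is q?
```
Trace:
  q=31
  q=31, b=16
  q=62, b=16
  q=62, b=16, bits=62

Final answer: 62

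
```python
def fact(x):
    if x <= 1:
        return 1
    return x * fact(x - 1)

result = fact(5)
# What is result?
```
Call trace:
fact(x=5)
  fact(x=4)
    fact(x=3)
      fact(x=2)
        fact(x=1)
        -> return 1
      -> return 2
    -> return 6
  -> return 24
-> return 120

Final answer: 120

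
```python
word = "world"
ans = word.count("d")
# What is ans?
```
Trace:
  word='world'
  word='world', ans=1

Final answer: 1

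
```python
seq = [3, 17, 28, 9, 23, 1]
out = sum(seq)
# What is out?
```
Trace:
  seq=[3, 17, 28, 9, 23, 1]
  seq=[3, 17, 28, 9, 23, 1], out=81

Final answer: 81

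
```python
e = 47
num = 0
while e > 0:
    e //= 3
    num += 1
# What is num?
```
Trace:
  e=47
  e=47, num=0
  e=15, num=1
  e=5, num=2
  e=1, num=3
  e=0, num=4

Final answer: 4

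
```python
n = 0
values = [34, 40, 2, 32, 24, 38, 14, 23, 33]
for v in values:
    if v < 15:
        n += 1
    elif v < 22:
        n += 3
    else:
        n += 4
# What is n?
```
Trace:
  n=0
  n=4, v=34
  n=8, v=40
  n=9, v=2
  n=13, v=32
  n=17, v=24
  n=21, v=38
  n=22, v=14
  n=26, v=23
  n=30, v=33

Final answer: 30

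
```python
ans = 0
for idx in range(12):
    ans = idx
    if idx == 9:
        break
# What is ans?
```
Trace:
  ans=0
  ans=0, idx=0
  ans=1, idx=1
  ans=2, idx=2
  ans=3, idx=3
  ans=4, idx=4
  ans=5, idx=5
  ans=6, idx=6
  ans=7, idx=7
  ans=8, idx=8
  ans=9, idx=9

Final answer: 9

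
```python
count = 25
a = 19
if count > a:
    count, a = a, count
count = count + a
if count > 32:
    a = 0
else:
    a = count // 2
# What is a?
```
Trace:
  count=25
  count=25, a=19
  count=19, a=25
  count=44, a=25
  count=44, a=0

Final answer: 0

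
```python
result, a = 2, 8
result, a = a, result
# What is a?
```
Trace:
  result=2, a=8
  result=8, a=2

Final answer: 2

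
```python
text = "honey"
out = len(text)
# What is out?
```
Trace:
  text='honey'
  text='honey', out=5

Final answer: 5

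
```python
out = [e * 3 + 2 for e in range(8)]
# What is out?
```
Trace:
  e=0
  e=1
  e=2
  e=3
  e=4
  e=5
  e=6
  e=7
  out=[2, 5, 8, 11, 14, 17, 20, 23]

Final answer: [2, 5, 8, 11, 14, 17, 20, 23]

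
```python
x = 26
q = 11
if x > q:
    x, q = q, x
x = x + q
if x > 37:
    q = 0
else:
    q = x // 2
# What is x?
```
Trace:
  x=26
  x=26, q=11
  x=11, q=26
  x=37, q=26
  x=37, q=18

Final answer: 37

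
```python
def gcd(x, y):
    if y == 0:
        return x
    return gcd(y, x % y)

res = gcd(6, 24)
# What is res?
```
Call trace:
gcd(x=6, y=24)
  gcd(x=24, y=6)
    gcd(x=6, y=0)
    -> return 6
  -> return 6
-> return 6

Final answer: 6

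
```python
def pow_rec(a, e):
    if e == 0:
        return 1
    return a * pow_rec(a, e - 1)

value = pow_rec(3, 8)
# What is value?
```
Call trace:
pow_rec(a=3, e=8)
  pow_rec(a=3, e=7)
    pow_rec(a=3, e=6)
      pow_rec(a=3, e=5)
        pow_rec(a=3, e=4)
          pow_rec(a=3, e=3)
            pow_rec(a=3, e=2)
              pow_rec(a=3, e=1)
                pow_rec(a=3, e=0)
                -> return 1
              -> return 3
            -> return 9
          -> return 27
        -> return 81
      -> return 243
    -> return 729
  -> return 2187
-> return 6561

Final answer: 6561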